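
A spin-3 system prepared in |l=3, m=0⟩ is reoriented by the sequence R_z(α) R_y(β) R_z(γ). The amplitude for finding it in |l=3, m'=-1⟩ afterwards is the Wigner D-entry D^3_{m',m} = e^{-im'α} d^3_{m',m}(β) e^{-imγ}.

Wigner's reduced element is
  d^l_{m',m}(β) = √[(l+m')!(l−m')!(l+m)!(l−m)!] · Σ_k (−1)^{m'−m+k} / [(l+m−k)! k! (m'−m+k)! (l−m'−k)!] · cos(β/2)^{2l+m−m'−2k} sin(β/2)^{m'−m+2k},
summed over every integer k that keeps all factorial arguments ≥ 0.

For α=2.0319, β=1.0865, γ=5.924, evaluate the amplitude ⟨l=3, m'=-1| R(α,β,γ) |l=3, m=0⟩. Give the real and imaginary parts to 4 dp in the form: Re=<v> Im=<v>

First d^3_{-1,0}(β=1.0865), then the phase factors e^{-i(-1)α} and e^{-i(0)γ}:
Half-angle: c=0.856033, s=0.516921. N=√(2·24·6·6)=41.569219
Admissible k: 1..3 (factorial args all ≥0)
  k=1: (−1)^0·41.5692/(12)·0.8560^5·0.5169^1 = +0.823129
  k=2: (−1)^1·41.5692/(4)·0.8560^3·0.5169^3 = -0.900442
  k=3: (−1)^2·41.5692/(12)·0.8560^1·0.5169^5 = +0.109446
d^3_{-1,0}(1.0865) = +0.823129 -0.900442 +0.109446 = +0.032133
Attach z-rotation phases: D = e^{-i(-1)(2.0319)}·(+0.032133)·e^{-i(0)(5.924)} = -0.014297+0.028777i

Re=-0.0143 Im=0.0288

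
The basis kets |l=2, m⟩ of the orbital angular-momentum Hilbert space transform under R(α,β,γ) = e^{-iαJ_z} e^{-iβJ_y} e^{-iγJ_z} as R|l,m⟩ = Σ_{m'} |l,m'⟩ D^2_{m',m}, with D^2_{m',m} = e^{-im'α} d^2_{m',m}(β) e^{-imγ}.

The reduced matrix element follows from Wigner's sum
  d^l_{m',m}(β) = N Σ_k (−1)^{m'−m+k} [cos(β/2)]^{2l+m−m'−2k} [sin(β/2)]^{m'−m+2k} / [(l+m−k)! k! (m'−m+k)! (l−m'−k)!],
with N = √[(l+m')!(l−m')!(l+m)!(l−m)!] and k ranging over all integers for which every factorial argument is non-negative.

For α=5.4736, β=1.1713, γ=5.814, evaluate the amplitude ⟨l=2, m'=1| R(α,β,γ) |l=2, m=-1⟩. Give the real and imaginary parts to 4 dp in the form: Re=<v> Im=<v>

Re=0.5120 Im=0.1814

Split into d^2_{1,-1}(β=1.1713) × two z-phases.
c=cos(1.1713/2)=0.833353, s=sin(1.1713/2)=0.552741; N=√[6·1·1·6]=6.000000
Admissible k: 0..1 (factorial args all ≥0)
  k=0: (−1)^2·6.0000/(2)·0.8334^2·0.5527^2 = +0.636536
  k=1: (−1)^3·6.0000/(6)·0.8334^0·0.5527^4 = -0.093344
d^2_{1,-1}(1.1713) = +0.636536 -0.093344 = +0.543192
D = (+0.689799+0.724001i)·(+0.543192)·(+0.891937-0.452160i) = +0.512024+0.181352i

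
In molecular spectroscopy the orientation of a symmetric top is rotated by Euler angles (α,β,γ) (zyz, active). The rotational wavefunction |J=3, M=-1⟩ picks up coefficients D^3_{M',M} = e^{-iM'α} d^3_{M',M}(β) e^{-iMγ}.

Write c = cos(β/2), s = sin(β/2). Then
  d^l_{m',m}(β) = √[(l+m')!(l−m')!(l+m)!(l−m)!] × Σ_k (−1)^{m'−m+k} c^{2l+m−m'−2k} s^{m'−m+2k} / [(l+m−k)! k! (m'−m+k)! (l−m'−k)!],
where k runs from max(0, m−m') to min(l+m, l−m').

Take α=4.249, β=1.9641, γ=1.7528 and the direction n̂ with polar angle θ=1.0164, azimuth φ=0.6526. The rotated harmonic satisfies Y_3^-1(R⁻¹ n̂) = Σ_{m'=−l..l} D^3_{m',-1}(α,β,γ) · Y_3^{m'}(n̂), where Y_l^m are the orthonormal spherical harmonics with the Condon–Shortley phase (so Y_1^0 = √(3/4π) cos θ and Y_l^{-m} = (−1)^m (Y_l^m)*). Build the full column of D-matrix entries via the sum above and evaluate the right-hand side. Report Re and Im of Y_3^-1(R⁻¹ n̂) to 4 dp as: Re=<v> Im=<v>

Need the full column D^3_{m',-1} for m'=−3..3 at α=4.249, β=1.9641, γ=1.7528.
cos(β/2)=0.555319, sin(β/2)=0.831638
d^3_{-3,-1}: single k=2 term ⇒ +0.254732;  D = -0.090363+0.238166i
d^3_{-2,-1}: k∈[1..2] ⇒ +0.138882 -0.622959 = -0.484077;  D = +0.328110+0.355913i
d^3_{-1,-1}: k∈[0..2] ⇒ +0.029326 -0.526172 +0.885059 = +0.388213;  D = +0.372946-0.107802i
d^3_{0,-1}: k∈[0..2] ⇒ -0.152138 +1.023626 -0.765250 = +0.106238;  D = -0.019229+0.104484i
d^3_{1,-1}: k∈[0..2] ⇒ +0.394629 -1.180079 +0.330830 = -0.454620;  D = +0.363180+0.273460i
d^3_{2,-1}: k∈[0..1] ⇒ -0.622959 +0.698575 = +0.075616;  D = +0.067688-0.033706i
d^3_{3,-1}: single k=0 term ⇒ +0.571303;  D = -0.000785+0.571303i
Y_3^{m'}(θ=1.0164,φ=0.6526) and Σ D·Y over m':
  (-0.0904+0.2382i)·(-0.0968-0.2375i)  (+0.3281+0.3559i)·(+0.1021-0.3753i)  (+0.3729-0.1078i)·(+0.0842-0.0643i)  (-0.0192+0.1045i)·(-0.3171+0.0000i)  (+0.3632+0.2735i)·(-0.0842-0.0643i)  (+0.0677-0.0337i)·(+0.1021+0.3753i)  (-0.0008+0.5713i)·(+0.0968-0.2375i)
Y_3^-1(R⁻¹ n̂) = +0.405083-0.123555i

Re=0.4051 Im=-0.1236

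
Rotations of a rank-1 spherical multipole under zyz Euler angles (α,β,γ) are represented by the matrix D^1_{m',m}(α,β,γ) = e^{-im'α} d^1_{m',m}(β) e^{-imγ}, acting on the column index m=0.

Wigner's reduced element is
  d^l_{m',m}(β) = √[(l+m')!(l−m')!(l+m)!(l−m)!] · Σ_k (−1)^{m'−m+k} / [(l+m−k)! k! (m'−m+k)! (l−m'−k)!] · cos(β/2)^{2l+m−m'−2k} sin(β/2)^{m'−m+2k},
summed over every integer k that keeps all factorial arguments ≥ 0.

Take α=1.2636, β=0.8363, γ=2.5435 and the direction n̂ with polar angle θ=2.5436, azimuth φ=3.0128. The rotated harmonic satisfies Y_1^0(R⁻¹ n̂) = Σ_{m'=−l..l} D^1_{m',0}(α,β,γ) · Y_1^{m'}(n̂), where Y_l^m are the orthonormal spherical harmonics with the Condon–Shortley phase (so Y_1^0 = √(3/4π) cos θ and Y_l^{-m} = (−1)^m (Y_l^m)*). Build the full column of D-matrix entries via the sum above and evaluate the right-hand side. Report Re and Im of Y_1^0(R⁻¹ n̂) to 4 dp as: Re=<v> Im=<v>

Re=-0.3069 Im=0.0000

Need the full column D^1_{m',0} for m'=−1..1 at α=1.2636, β=0.8363, γ=2.5435.
cos(β/2)=0.913842, sin(β/2)=0.406071
d^1_{-1,0}: single k=1 term ⇒ +0.524792;  D = +0.158691+0.500224i
d^1_{0,0}: k∈[0..1] ⇒ +0.835107 -0.164893 = +0.670213;  D = +0.670213+0.000000i
d^1_{1,0}: single k=0 term ⇒ -0.524792;  D = -0.158691+0.500224i
Y_1^{m'}(θ=2.5436,φ=3.0128) and Σ D·Y over m':
  (+0.1587+0.5002i)·(-0.1929-0.0250i)  (+0.6702+0.0000i)·(-0.4038+0.0000i)  (-0.1587+0.5002i)·(+0.1929-0.0250i)
Y_1^0(R⁻¹ n̂) = -0.306870+0.000000i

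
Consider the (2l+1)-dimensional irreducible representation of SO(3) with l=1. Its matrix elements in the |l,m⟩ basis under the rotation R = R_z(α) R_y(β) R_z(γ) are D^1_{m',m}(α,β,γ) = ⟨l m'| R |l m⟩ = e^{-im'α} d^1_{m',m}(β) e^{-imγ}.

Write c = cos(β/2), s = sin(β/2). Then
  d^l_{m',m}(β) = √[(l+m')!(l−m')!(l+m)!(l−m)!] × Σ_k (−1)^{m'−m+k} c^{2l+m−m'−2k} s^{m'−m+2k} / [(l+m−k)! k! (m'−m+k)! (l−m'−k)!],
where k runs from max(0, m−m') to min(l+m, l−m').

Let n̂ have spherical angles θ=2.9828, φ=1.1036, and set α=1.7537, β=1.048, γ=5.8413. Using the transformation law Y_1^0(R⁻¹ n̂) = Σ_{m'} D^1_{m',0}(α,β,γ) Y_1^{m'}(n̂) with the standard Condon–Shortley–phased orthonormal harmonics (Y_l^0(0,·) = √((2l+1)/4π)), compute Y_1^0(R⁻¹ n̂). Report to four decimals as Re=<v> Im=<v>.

Re=-0.1876 Im=0.0000

Need the full column D^1_{m',0} for m'=−1..1 at α=1.7537, β=1.048, γ=5.8413.
cos(β/2)=0.865825, sin(β/2)=0.500347
d^1_{-1,0}: single k=1 term ⇒ +0.612656;  D = -0.111433+0.602437i
d^1_{0,0}: k∈[0..1] ⇒ +0.749652 -0.250348 = +0.499305;  D = +0.499305+0.000000i
d^1_{1,0}: single k=0 term ⇒ -0.612656;  D = +0.111433+0.602437i
Y_1^{m'}(θ=2.9828,φ=1.1036) and Σ D·Y over m':
  (-0.1114+0.6024i)·(+0.0246-0.0488i)  (+0.4993+0.0000i)·(-0.4825+0.0000i)  (+0.1114+0.6024i)·(-0.0246-0.0488i)
Y_1^0(R⁻¹ n̂) = -0.187606+0.000000i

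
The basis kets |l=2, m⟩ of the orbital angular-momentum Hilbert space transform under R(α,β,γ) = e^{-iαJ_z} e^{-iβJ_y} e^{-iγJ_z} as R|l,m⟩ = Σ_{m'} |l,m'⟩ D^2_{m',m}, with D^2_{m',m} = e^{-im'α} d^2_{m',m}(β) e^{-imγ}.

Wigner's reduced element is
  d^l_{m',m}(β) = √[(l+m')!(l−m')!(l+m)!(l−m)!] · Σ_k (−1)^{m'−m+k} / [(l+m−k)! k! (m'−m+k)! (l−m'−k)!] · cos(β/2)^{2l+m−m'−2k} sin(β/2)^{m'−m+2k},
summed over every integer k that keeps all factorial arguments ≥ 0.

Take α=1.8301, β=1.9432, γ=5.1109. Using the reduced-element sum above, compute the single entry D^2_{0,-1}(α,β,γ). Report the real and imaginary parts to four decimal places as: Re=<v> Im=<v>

Re=0.1611 Im=-0.3826

First d^2_{0,-1}(β=1.9432), then the phase factors e^{-i(0)α} and e^{-i(-1)γ}:
c=cos(1.9432/2)=0.563979, s=sin(1.9432/2)=0.825789; N=√[2·2·1·6]=4.898979
Admissible k: 0..1 (factorial args all ≥0)
  k=0: (−1)^1·4.8990/(2)·0.5640^3·0.8258^1 = -0.362855
  k=1: (−1)^2·4.8990/(2)·0.5640^1·0.8258^3 = +0.777940
d^2_{0,-1}(1.9432) = -0.362855 +0.777940 = +0.415085
Phases: e^{-i·(0)·1.8301}=+1.000000+0.000000i, e^{-i·(-1)·5.1109}=+0.388046-0.921640i ⇒ D=+0.161072-0.382558i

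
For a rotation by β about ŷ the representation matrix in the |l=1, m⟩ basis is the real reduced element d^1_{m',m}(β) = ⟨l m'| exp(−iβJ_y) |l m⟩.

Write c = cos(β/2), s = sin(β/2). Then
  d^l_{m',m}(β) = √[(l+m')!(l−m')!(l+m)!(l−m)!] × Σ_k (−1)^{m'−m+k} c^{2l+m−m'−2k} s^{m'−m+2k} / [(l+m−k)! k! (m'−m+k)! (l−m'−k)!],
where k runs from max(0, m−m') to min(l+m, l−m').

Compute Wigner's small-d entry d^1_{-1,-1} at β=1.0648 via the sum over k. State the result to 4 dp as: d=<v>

d^1_{-1,-1}(β=1.0648) via Wigner's sum:
With c≡cos(β/2)=0.861591 and s≡sin(β/2)=0.507603, N=[1·2·1·2]^{1/2}=2.000000
k∈{0} keeps every argument non-negative
  k=0: (−1)^0·2.0000/(2)·0.8616^2·0.5076^0 = +0.742340
d^1_{-1,-1}(1.0648) = +0.742340

d=0.7423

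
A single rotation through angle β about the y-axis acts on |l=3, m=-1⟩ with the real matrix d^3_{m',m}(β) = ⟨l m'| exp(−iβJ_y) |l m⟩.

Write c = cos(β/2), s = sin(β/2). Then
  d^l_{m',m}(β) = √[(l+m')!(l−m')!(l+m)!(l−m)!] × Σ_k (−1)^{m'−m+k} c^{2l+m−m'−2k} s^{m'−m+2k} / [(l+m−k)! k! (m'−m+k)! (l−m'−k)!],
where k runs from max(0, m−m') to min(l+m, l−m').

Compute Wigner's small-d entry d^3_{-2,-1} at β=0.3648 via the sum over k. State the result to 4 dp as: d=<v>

d^3_{-2,-1}(β=0.3648) via Wigner's sum:
With c≡cos(β/2)=0.983411 and s≡sin(β/2)=0.181390, N=[1·120·2·24]^{1/2}=75.894664
k: max(0,(-1)−(-2))=1 … min(3+(-1),3−(-2))=2
  k=1: (−1)^0·75.8947/(24)·0.9834^5·0.1814^1 = +0.527582
  k=2: (−1)^1·75.8947/(12)·0.9834^3·0.1814^3 = -0.035899
d^3_{-2,-1}(0.3648) = +0.527582 -0.035899 = +0.491683

d=0.4917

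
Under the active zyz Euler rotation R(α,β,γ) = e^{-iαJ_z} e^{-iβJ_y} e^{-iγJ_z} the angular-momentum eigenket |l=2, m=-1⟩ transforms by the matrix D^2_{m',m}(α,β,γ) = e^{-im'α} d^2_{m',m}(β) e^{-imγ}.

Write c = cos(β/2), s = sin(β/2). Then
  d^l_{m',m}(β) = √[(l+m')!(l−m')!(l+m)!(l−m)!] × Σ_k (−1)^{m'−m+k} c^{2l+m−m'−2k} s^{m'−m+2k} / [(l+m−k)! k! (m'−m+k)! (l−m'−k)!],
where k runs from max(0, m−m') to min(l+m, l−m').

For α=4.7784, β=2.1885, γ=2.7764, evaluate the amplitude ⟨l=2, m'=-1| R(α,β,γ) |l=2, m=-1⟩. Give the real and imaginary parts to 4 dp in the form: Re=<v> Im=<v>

Split into d^2_{-1,-1}(β=2.1885) × two z-phases.
Half-angle: c=0.458713, s=0.888584. N=√(1·6·1·6)=6.000000
k∈{0,1} keeps every argument non-negative
  k=0: (−1)^0·6.0000/(6)·0.4587^4·0.8886^0 = +0.044276
  k=1: (−1)^1·6.0000/(2)·0.4587^2·0.8886^2 = -0.498426
d^2_{-1,-1}(2.1885) = +0.044276 -0.498426 = -0.454151
Phases: e^{-i·(-1)·4.7784}=+0.065963-0.997822i, e^{-i·(-1)·2.7764}=-0.934055+0.357129i ⇒ D=-0.133856-0.433976i

Re=-0.1339 Im=-0.4340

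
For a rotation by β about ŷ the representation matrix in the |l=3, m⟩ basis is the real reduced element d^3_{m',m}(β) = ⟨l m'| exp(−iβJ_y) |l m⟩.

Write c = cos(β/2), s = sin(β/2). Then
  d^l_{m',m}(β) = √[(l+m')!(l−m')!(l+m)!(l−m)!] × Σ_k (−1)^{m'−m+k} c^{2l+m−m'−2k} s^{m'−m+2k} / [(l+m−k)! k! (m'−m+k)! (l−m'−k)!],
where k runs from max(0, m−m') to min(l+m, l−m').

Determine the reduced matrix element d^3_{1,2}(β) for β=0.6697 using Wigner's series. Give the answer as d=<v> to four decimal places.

d=0.5918

d^3_{1,2}(β=0.6697) via Wigner's sum:
With c≡cos(β/2)=0.944460 and s≡sin(β/2)=0.328628, N=[24·2·120·1]^{1/2}=75.894664
k: max(0,(2)−(1))=1 … min(3+(2),3−(1))=2
  k=1: (−1)^0·75.8947/(24)·0.9445^5·0.3286^1 = +0.780946
  k=2: (−1)^1·75.8947/(12)·0.9445^3·0.3286^3 = -0.189100
d^3_{1,2}(0.6697) = +0.780946 -0.189100 = +0.591846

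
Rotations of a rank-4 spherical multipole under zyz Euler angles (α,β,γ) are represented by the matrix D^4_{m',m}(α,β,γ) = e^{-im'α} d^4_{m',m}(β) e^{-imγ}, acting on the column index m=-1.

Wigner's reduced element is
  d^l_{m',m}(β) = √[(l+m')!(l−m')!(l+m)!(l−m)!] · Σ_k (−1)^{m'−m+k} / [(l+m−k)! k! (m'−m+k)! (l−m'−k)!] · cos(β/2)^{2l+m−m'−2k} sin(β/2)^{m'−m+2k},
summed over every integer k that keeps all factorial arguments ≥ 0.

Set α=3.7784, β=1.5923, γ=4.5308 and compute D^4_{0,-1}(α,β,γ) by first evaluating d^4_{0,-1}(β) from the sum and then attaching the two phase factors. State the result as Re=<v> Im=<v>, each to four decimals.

Re=0.0065 Im=0.0354

Split into d^4_{0,-1}(β=1.5923) × two z-phases.
With c≡cos(β/2)=0.699463 and s≡sin(β/2)=0.714668, N=[24·24·6·120]^{1/2}=643.987578
k∈{0,1,2,3} keeps every argument non-negative
  k=0: (−1)^1·643.9876/(144)·0.6995^7·0.7147^1 = -0.261803
  k=1: (−1)^2·643.9876/(24)·0.6995^5·0.7147^3 = +1.639853
  k=2: (−1)^3·643.9876/(24)·0.6995^3·0.7147^5 = -1.711923
  k=3: (−1)^4·643.9876/(144)·0.6995^1·0.7147^7 = +0.297860
d^4_{0,-1}(1.5923) = -0.261803 +1.639853 -1.711923 +0.297860 = -0.036013
Attach z-rotation phases: D = e^{-i(0)(3.7784)}·(-0.036013)·e^{-i(-1)(4.5308)} = +0.006504+0.035421i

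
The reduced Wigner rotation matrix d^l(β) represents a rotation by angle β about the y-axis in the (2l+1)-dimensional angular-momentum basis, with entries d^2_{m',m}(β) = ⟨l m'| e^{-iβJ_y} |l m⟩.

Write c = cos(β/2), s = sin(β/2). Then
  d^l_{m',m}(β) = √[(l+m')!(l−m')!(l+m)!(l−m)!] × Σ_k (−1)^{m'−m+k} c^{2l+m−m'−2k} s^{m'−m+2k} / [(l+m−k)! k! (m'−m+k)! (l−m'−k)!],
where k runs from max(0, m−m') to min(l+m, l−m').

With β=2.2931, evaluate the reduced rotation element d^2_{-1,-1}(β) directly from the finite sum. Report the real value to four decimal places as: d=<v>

d^2_{-1,-1}(β=2.2931) via Wigner's sum:
Half-angle: c=0.411634, s=0.911349. N=√(1·6·1·6)=6.000000
The bounds max(0,m−m')=0 and min(l+m,l−m')=1 give 2 terms
  k=0: (−1)^0·6.0000/(6)·0.4116^4·0.9113^0 = +0.028711
  k=1: (−1)^1·6.0000/(2)·0.4116^2·0.9113^2 = -0.422195
d^2_{-1,-1}(2.2931) = +0.028711 -0.422195 = -0.393485

d=-0.3935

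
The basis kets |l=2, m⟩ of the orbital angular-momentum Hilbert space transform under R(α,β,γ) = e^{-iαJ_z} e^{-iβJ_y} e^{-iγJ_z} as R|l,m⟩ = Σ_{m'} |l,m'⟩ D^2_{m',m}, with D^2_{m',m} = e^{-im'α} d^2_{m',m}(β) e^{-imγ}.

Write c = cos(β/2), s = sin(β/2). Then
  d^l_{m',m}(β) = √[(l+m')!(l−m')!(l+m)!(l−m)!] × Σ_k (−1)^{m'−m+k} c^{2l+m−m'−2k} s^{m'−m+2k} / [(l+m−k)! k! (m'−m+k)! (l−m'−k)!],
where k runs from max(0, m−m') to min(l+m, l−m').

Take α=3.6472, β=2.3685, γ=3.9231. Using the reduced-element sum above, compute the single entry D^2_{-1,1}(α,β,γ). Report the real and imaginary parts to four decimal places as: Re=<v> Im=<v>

Split into d^2_{-1,1}(β=2.3685) × two z-phases.
c=cos(2.3685/2)=0.376992, s=sin(2.3685/2)=0.926217; N=√[1·6·6·1]=6.000000
k: max(0,(1)−(-1))=2 … min(2+(1),2−(-1))=3
  k=2: (−1)^0·6.0000/(2)·0.3770^2·0.9262^2 = +0.365772
  k=3: (−1)^1·6.0000/(6)·0.3770^0·0.9262^4 = -0.735953
d^2_{-1,1}(2.3685) = +0.365772 -0.735953 = -0.370181
D = (-0.874880-0.484339i)·(-0.370181)·(-0.709853+0.704350i) = -0.356181+0.100842i

Re=-0.3562 Im=0.1008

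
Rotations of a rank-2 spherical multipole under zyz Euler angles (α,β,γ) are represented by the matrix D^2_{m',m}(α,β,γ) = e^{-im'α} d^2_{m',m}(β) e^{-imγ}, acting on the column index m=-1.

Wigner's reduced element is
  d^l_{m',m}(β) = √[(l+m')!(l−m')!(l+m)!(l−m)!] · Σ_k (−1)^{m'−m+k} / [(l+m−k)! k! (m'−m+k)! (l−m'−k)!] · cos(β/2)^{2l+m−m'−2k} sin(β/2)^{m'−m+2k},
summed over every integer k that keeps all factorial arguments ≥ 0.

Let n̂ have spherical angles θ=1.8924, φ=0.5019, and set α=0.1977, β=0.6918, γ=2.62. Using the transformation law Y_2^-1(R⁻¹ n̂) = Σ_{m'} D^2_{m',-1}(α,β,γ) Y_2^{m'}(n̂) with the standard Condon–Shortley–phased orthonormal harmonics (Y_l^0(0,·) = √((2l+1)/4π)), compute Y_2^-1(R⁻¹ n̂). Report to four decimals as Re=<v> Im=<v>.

Re=-0.1645 Im=0.1791

Need the full column D^2_{m',-1} for m'=−2..2 at α=0.1977, β=0.6918, γ=2.62.
cos(β/2)=0.940771, sin(β/2)=0.339044
d^2_{-2,-1}: single k=1 term ⇒ +0.564595;  D = -0.560105+0.071059i
d^2_{-1,-1}: k∈[0..1] ⇒ +0.783313 -0.305211 = +0.478102;  D = -0.453242+0.152160i
d^2_{0,-1}: k∈[0..1] ⇒ -0.691484 +0.089810 = -0.601674;  D = +0.521668-0.299791i
d^2_{1,-1}: k∈[0..1] ⇒ +0.305211 -0.013214 = +0.291997;  D = -0.219661+0.192383i
d^2_{2,-1}: single k=0 term ⇒ -0.073330;  D = +0.044600-0.058207i
Y_2^{m'}(θ=1.8924,φ=0.5019) and Σ D·Y over m':
  (-0.5601+0.0711i)·(+0.1867-0.2933i)  (-0.4532+0.1522i)·(-0.2031+0.1115i)  (+0.5217-0.2998i)·(-0.2209+0.0000i)  (-0.2197+0.1924i)·(+0.2031+0.1115i)  (+0.0446-0.0582i)·(+0.1867+0.2933i)
Y_2^-1(R⁻¹ n̂) = -0.164530+0.179126i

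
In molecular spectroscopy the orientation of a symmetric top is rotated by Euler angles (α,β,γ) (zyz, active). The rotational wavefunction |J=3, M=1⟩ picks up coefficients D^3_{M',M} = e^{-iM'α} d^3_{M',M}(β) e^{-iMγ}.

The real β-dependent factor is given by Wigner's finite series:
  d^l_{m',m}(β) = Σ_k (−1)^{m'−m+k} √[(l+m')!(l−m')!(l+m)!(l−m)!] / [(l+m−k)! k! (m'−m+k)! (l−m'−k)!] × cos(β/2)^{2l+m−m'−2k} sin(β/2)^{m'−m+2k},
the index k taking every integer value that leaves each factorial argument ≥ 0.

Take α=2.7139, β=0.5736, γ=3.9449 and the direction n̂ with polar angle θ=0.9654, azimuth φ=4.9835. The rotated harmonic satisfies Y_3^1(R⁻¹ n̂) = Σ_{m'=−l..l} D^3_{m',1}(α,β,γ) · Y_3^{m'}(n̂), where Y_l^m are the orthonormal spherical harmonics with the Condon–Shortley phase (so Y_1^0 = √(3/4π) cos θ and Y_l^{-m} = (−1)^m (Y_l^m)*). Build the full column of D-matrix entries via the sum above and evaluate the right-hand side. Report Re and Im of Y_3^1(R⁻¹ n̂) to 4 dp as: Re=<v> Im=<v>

Need the full column D^3_{m',1} for m'=−3..3 at α=2.7139, β=0.5736, γ=3.9449.
cos(β/2)=0.959154, sin(β/2)=0.282884
d^3_{-3,1}: single k=4 term ⇒ +0.022817;  D = -0.011250-0.019851i
d^3_{-2,1}: k∈[3..4] ⇒ +0.126335 -0.005495 = +0.120840;  D = +0.010608+0.120373i
d^3_{-1,1}: k∈[2..4] ⇒ +0.406371 -0.047131 +0.000512 = +0.359753;  D = +0.119904-0.339183i
d^3_{0,1}: k∈[1..3] ⇒ +0.795502 -0.207589 +0.006019 = +0.593932;  D = -0.412385+0.427427i
d^3_{1,1}: k∈[0..2] ⇒ +0.778628 -0.541828 +0.035348 = +0.272148;  D = +0.253175-0.099836i
d^3_{2,1}: k∈[0..1] ⇒ -0.726191 +0.126335 = -0.599856;  D = +0.599043+0.031225i
d^3_{3,1}: single k=0 term ⇒ +0.262311;  D = +0.232697+0.121077i
Y_3^{m'}(θ=0.9654,φ=4.9835) and Σ D·Y over m':
  (-0.0112-0.0199i)·(-0.1685-0.1594i)  (+0.0106+0.1204i)·(-0.3368+0.2029i)  (+0.1199-0.3392i)·(+0.0441+0.1586i)  (-0.4124+0.4274i)·(-0.2932+0.0000i)  (+0.2532-0.0998i)·(-0.0441+0.1586i)  (+0.5990+0.0312i)·(-0.3368-0.2029i)  (+0.2327+0.1211i)·(+0.1685-0.1594i)
Y_3^1(R⁻¹ n̂) = +0.018463-0.258738i

Re=0.0185 Im=-0.2587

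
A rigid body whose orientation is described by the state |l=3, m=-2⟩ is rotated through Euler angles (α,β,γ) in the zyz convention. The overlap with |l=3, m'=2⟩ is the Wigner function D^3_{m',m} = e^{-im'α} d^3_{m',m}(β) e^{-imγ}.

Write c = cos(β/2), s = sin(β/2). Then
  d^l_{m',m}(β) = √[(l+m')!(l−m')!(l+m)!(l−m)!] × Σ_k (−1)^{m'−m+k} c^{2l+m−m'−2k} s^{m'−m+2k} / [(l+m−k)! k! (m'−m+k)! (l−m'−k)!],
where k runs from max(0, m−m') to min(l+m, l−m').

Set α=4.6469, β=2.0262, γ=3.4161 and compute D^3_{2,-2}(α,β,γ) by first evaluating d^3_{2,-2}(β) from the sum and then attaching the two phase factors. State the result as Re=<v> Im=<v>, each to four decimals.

D^3_{2,-2}(4.6469,2.0262,3.4161) = e^{-i·2·4.6469}·d^3_{2,-2}(2.0262)·e^{-i·-2·3.4161}. Compute d first:
With c≡cos(β/2)=0.529233 and s≡sin(β/2)=0.848477, N=[120·1·1·120]^{1/2}=120.000000
The bounds max(0,m−m')=0 and min(l+m,l−m')=1 give 2 terms
  k=0: (−1)^4·120.0000/(24)·0.5292^2·0.8485^4 = +0.725810
  k=1: (−1)^5·120.0000/(120)·0.5292^0·0.8485^6 = -0.373112
d^3_{2,-2}(2.0262) = +0.725810 -0.373112 = +0.352699
D = (-0.991435-0.130604i)·(+0.352699)·(+0.853039+0.521847i) = -0.274250-0.221772i

Re=-0.2743 Im=-0.2218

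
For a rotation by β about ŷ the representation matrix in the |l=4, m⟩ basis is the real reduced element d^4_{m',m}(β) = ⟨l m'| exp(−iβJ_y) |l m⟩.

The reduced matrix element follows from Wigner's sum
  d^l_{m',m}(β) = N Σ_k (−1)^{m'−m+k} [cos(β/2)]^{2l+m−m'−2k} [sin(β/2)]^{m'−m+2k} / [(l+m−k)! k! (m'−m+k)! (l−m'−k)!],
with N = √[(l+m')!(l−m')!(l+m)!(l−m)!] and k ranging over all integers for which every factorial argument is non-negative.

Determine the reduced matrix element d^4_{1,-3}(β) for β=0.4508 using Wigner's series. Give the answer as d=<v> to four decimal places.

d^4_{1,-3}(β=0.4508) via Wigner's sum:
Half-angle: c=0.974705, s=0.223496. N=√(120·6·1·5040)=1904.940944
k: max(0,(-3)−(1))=0 … min(4+(-3),4−(1))=1
  k=0: (−1)^4·1904.9409/(144)·0.9747^4·0.2235^4 = +0.029792
  k=1: (−1)^5·1904.9409/(240)·0.9747^2·0.2235^6 = -0.000940
d^4_{1,-3}(0.4508) = +0.029792 -0.000940 = +0.028852

d=0.0289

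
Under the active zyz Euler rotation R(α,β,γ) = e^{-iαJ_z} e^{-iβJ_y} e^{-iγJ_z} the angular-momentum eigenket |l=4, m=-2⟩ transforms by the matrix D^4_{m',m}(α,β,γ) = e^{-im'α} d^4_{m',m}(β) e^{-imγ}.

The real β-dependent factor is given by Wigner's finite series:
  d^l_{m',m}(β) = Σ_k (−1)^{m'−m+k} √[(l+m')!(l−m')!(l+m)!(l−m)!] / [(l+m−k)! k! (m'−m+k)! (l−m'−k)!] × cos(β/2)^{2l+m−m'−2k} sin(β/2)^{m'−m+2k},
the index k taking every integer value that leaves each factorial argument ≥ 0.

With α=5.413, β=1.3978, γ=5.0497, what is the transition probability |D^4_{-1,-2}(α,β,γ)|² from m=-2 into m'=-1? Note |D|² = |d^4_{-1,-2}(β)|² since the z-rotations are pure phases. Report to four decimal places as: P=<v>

First d^4_{-1,-2}(β=1.3978), then the phase factors e^{-i(-1)α} and e^{-i(-2)γ}:
With c≡cos(β/2)=0.765550 and s≡sin(β/2)=0.643376, N=[6·120·2·720]^{1/2}=1018.233765
The bounds max(0,m−m')=0 and min(l+m,l−m')=2 give 3 terms
  k=0: (−1)^1·1018.2338/(240)·0.7656^7·0.6434^1 = -0.420647
  k=1: (−1)^2·1018.2338/(48)·0.7656^5·0.6434^3 = +1.485490
  k=2: (−1)^3·1018.2338/(72)·0.7656^3·0.6434^5 = -0.699456
d^4_{-1,-2}(1.3978) = -0.420647 +1.485490 -0.699456 = +0.365387
|D^4_{-1,-2}|² = |d^4_{-1,-2}(β)|² = (+0.365387)² = 0.133507 (the z-rotation phases have unit modulus)

P=0.1335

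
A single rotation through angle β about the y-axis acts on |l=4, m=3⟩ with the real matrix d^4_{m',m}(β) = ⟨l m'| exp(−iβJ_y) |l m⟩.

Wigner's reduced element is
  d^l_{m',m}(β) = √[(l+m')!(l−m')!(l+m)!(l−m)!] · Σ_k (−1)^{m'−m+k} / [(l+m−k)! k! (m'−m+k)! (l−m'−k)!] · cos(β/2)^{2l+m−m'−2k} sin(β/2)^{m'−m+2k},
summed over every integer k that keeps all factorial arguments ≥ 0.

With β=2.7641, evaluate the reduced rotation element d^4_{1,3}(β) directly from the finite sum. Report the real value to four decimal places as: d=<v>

d=-0.0149

d^4_{1,3}(β=2.7641) via Wigner's sum:
Half-angle: c=0.187628, s=0.982240. N=√(120·6·5040·1)=1904.940944
k: max(0,(3)−(1))=2 … min(4+(3),4−(1))=3
  k=2: (−1)^0·1904.9409/(240)·0.1876^6·0.9822^2 = +0.000334
  k=3: (−1)^1·1904.9409/(144)·0.1876^4·0.9822^4 = -0.015261
d^4_{1,3}(2.7641) = +0.000334 -0.015261 = -0.014927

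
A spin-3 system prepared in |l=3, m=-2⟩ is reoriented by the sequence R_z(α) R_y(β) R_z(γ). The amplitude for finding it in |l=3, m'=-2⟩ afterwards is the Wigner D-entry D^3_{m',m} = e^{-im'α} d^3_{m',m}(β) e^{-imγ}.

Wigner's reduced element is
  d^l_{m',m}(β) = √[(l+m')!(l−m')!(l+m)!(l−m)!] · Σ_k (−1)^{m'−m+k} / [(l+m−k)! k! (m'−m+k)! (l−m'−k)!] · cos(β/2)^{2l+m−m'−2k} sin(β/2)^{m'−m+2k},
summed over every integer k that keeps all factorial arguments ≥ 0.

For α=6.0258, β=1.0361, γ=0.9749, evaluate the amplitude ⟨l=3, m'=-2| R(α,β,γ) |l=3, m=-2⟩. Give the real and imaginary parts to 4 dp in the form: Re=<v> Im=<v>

Re=-0.0363 Im=-0.2660

Split into d^3_{-2,-2}(β=1.0361) × two z-phases.
Half-angle: c=0.868786, s=0.495187. N=√(1·120·1·120)=120.000000
The bounds max(0,m−m')=0 and min(l+m,l−m')=1 give 2 terms
  k=0: (−1)^0·120.0000/(120)·0.8688^6·0.4952^0 = +0.430010
  k=1: (−1)^1·120.0000/(24)·0.8688^4·0.4952^2 = -0.698491
d^3_{-2,-2}(1.0361) = +0.430010 -0.698491 = -0.268481
Attach z-rotation phases: D = e^{-i(-2)(6.0258)}·(-0.268481)·e^{-i(-2)(0.9749)} = -0.036339-0.266010i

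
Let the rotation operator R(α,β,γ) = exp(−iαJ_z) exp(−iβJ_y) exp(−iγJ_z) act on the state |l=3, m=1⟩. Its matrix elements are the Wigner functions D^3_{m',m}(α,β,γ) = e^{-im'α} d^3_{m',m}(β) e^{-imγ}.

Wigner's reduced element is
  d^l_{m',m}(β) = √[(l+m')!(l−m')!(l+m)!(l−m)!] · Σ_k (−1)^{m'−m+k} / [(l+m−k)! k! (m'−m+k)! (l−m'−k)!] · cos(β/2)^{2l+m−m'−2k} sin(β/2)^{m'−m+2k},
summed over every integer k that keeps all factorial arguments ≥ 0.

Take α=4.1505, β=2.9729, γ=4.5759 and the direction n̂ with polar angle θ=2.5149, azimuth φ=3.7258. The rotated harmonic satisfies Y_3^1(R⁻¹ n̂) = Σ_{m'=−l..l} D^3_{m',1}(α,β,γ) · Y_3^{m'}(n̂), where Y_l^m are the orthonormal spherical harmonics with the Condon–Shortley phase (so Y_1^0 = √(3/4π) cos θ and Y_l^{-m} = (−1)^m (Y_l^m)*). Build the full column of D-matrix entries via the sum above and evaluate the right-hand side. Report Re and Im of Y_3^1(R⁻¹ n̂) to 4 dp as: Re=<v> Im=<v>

Re=-0.2784 Im=0.3371

Need the full column D^3_{m',1} for m'=−3..3 at α=4.1505, β=2.9729, γ=4.5759.
cos(β/2)=0.084246, sin(β/2)=0.996445
d^3_{-3,1}: single k=4 term ⇒ +0.027099;  D = -0.000586+0.027093i
d^3_{-2,1}: k∈[3..4] ⇒ +0.003741 -0.261708 = -0.257967;  D = +0.215283+0.142128i
d^3_{-1,1}: k∈[2..4] ⇒ +0.000300 -0.055976 +0.978858 = +0.923182;  D = +0.840902-0.380984i
d^3_{0,1}: k∈[1..3] ⇒ +0.000015 -0.006148 +0.286687 = +0.280554;  D = -0.038174+0.277945i
d^3_{1,1}: k∈[0..2] ⇒ +0.000000 -0.000400 +0.041982 = +0.041583;  D = -0.031848-0.026737i
d^3_{2,1}: k∈[0..1] ⇒ -0.000013 +0.003741 = +0.003728;  D = +0.003550-0.001139i
d^3_{3,1}: single k=0 term ⇒ +0.000194;  D = -0.000048+0.000188i
Y_3^{m'}(θ=2.5149,φ=3.7258) and Σ D·Y over m':
  (-0.0006+0.0271i)·(+0.0152+0.0828i)  (+0.2153+0.1421i)·(-0.1115+0.2620i)  (+0.8409-0.3810i)·(-0.3605+0.2384i)  (-0.0382+0.2779i)·(-0.0847+0.0000i)  (-0.0318-0.0267i)·(+0.3605+0.2384i)  (+0.0035-0.0011i)·(-0.1115-0.2620i)  (-0.0000+0.0002i)·(-0.0152+0.0828i)
Y_3^1(R⁻¹ n̂) = -0.278412+0.337124i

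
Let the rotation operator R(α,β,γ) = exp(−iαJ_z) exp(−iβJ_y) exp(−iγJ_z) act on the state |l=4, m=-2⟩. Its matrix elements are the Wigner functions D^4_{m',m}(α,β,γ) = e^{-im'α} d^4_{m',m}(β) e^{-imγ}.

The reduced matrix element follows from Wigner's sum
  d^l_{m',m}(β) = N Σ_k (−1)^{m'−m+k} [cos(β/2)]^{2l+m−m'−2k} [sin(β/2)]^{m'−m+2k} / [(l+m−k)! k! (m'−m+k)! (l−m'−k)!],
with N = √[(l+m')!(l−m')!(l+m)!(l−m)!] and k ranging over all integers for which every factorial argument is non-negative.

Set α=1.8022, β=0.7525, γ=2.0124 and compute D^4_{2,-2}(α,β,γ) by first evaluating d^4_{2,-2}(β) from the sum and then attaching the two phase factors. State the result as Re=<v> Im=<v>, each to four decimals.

Re=0.1637 Im=0.0732

D^4_{2,-2}(1.8022,0.7525,2.0124) = e^{-i·2·1.8022}·d^4_{2,-2}(0.7525)·e^{-i·-2·2.0124}. Compute d first:
c=cos(0.7525/2)=0.930049, s=sin(0.7525/2)=0.367435; N=√[720·2·2·720]=1440.000000
The bounds max(0,m−m')=0 and min(l+m,l−m')=2 give 3 terms
  k=0: (−1)^4·1440.0000/(96)·0.9300^4·0.3674^4 = +0.204568
  k=1: (−1)^5·1440.0000/(120)·0.9300^2·0.3674^6 = -0.025543
  k=2: (−1)^6·1440.0000/(1440)·0.9300^0·0.3674^8 = +0.000332
d^4_{2,-2}(0.7525) = +0.204568 -0.025543 +0.000332 = +0.179357
Phases: e^{-i·(2)·1.8022}=-0.894803+0.446462i, e^{-i·(-2)·2.0124}=-0.634676-0.772778i ⇒ D=+0.163740+0.073200i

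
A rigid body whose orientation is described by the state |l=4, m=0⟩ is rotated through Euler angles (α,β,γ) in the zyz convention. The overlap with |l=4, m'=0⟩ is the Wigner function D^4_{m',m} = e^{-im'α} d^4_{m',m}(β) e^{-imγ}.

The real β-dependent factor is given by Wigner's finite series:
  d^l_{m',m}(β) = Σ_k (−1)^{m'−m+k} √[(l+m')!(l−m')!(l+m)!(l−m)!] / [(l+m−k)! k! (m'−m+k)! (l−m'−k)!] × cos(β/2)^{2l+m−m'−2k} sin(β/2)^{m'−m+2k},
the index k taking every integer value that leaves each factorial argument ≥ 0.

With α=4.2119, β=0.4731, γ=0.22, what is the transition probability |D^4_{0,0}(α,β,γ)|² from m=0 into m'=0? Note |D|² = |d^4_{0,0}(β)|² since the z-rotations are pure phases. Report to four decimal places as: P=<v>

Split into d^4_{0,0}(β=0.4731) × two z-phases.
Half-angle: c=0.972152, s=0.234350. N=√(24·24·24·24)=576.000000
Admissible k: 0..4 (factorial args all ≥0)
  k=0: (−1)^0·576.0000/(576)·0.9722^8·0.2344^0 = +0.797764
  k=1: (−1)^1·576.0000/(36)·0.9722^6·0.2344^2 = -0.741747
  k=2: (−1)^2·576.0000/(16)·0.9722^4·0.2344^4 = +0.096984
  k=3: (−1)^3·576.0000/(36)·0.9722^2·0.2344^6 = -0.002505
  k=4: (−1)^4·576.0000/(576)·0.9722^0·0.2344^8 = +0.000009
d^4_{0,0}(0.4731) = +0.797764 -0.741747 +0.096984 -0.002505 +0.000009 = +0.150505
|D^4_{0,0}|² = |d^4_{0,0}(β)|² = (+0.150505)² = 0.022652 (the z-rotation phases have unit modulus)

P=0.0227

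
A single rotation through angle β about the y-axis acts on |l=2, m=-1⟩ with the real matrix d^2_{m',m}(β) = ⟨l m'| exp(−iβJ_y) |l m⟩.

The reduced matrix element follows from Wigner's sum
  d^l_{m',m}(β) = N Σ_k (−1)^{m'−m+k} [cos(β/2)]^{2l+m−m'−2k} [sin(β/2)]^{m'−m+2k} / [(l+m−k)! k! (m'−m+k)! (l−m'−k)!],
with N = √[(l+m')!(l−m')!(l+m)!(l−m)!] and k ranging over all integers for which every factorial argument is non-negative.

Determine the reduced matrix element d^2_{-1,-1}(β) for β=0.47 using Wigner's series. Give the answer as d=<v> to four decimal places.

d=0.7407

d^2_{-1,-1}(β=0.47) via Wigner's sum:
c=cos(0.47/2)=0.972514, s=sin(0.47/2)=0.232843; N=√[1·6·1·6]=6.000000
The bounds max(0,m−m')=0 and min(l+m,l−m')=1 give 2 terms
  k=0: (−1)^0·6.0000/(6)·0.9725^4·0.2328^0 = +0.894508
  k=1: (−1)^1·6.0000/(2)·0.9725^2·0.2328^2 = -0.153829
d^2_{-1,-1}(0.47) = +0.894508 -0.153829 = +0.740678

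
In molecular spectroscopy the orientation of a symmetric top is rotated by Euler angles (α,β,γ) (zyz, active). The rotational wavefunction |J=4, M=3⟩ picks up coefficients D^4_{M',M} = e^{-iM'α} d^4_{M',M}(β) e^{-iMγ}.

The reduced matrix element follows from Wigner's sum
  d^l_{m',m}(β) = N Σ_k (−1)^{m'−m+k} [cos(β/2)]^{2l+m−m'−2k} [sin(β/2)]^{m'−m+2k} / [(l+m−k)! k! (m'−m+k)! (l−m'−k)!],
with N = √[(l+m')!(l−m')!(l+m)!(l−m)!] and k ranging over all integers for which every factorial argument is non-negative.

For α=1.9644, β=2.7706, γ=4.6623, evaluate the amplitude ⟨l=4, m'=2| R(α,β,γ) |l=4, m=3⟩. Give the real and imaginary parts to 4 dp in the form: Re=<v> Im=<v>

Re=-0.0013 Im=-0.0018

D^4_{2,3}(1.9644,2.7706,4.6623) = e^{-i·2·1.9644}·d^4_{2,3}(2.7706)·e^{-i·3·4.6623}. Compute d first:
With c≡cos(β/2)=0.184434 and s≡sin(β/2)=0.982845, N=[720·2·5040·1]^{1/2}=2693.993318
k∈{1,2} keeps every argument non-negative
  k=1: (−1)^0·2693.9933/(720)·0.1844^7·0.9828^1 = +0.000027
  k=2: (−1)^1·2693.9933/(240)·0.1844^5·0.9828^3 = -0.002274
d^4_{2,3}(2.7706) = +0.000027 -0.002274 = -0.002248
D = (-0.705826+0.708385i)·(-0.002248)·(+0.149702-0.988731i) = -0.001337-0.001807i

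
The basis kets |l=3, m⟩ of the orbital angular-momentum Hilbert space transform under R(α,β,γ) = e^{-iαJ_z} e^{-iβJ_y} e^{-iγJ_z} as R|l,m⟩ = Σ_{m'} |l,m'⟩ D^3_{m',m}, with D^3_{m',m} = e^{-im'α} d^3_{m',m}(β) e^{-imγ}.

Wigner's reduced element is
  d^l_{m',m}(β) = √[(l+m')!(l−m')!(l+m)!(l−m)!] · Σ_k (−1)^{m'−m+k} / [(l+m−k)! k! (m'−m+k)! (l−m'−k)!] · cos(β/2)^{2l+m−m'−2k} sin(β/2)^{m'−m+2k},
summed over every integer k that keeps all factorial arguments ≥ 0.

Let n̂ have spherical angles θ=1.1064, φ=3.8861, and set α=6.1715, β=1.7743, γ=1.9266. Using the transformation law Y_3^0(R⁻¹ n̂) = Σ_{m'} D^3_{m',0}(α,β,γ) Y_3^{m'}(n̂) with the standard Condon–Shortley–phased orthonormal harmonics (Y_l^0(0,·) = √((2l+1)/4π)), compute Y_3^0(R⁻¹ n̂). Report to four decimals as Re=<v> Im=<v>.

Need the full column D^3_{m',0} for m'=−3..3 at α=6.1715, β=1.7743, γ=1.9266.
cos(β/2)=0.631624, sin(β/2)=0.775275
d^3_{-3,0}: single k=3 term ⇒ +0.525119;  D = +0.495919-0.172671i
d^3_{-2,0}: k∈[2..3] ⇒ +0.523970 -0.789406 = -0.265436;  D = -0.258842+0.058799i
d^3_{-1,0}: k∈[1..3] ⇒ +0.269985 -1.220267 +0.612812 = -0.337470;  D = -0.335367+0.037612i
d^3_{0,0}: k∈[0..3] ⇒ +0.063497 -0.860971 +1.297127 -0.217137 = +0.282516;  D = +0.282516+0.000000i
d^3_{1,0}: k∈[0..2] ⇒ -0.269985 +1.220267 -0.612812 = +0.337470;  D = +0.335367+0.037612i
d^3_{2,0}: k∈[0..1] ⇒ +0.523970 -0.789406 = -0.265436;  D = -0.258842-0.058799i
d^3_{3,0}: single k=0 term ⇒ -0.525119;  D = -0.495919-0.172671i
Y_3^{m'}(θ=1.1064,φ=3.8861) and Σ D·Y over m':
  (+0.4959-0.1727i)·(+0.1835+0.2351i)  (-0.2588+0.0588i)·(+0.0299-0.3647i)  (-0.3354+0.0376i)·(-0.0006+0.0006i)  (+0.2825+0.0000i)·(-0.3338+0.0000i)  (+0.3354+0.0376i)·(+0.0006+0.0006i)  (-0.2588-0.0588i)·(+0.0299+0.3647i)  (-0.4959-0.1727i)·(-0.1835+0.2351i)
Y_3^0(R⁻¹ n̂) = +0.196659+0.000000i

Re=0.1967 Im=0.0000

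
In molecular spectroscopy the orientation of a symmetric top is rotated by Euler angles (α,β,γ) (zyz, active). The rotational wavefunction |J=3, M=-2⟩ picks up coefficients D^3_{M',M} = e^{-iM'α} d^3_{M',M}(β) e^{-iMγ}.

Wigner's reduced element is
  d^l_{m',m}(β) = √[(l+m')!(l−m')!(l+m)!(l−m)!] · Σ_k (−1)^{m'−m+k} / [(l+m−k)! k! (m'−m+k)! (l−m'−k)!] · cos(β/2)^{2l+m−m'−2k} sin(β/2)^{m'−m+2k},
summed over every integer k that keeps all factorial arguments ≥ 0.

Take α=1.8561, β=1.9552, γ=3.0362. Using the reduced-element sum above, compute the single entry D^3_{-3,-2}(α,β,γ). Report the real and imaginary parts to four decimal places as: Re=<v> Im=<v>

Split into d^3_{-3,-2}(β=1.9552) × two z-phases.
c=cos(1.9552/2)=0.559014, s=sin(1.9552/2)=0.829158; N=√[1·720·1·120]=293.938769
k∈{1} keeps every argument non-negative
  k=1: (−1)^0·293.9388/(120)·0.5590^5·0.8292^1 = +0.110873
d^3_{-3,-2}(1.9552) = +0.110873
Phases: e^{-i·(-3)·1.8561}=+0.755168-0.655531i, e^{-i·(-2)·3.0362}=+0.977867-0.209228i ⇒ D=+0.066668-0.088590i

Re=0.0667 Im=-0.0886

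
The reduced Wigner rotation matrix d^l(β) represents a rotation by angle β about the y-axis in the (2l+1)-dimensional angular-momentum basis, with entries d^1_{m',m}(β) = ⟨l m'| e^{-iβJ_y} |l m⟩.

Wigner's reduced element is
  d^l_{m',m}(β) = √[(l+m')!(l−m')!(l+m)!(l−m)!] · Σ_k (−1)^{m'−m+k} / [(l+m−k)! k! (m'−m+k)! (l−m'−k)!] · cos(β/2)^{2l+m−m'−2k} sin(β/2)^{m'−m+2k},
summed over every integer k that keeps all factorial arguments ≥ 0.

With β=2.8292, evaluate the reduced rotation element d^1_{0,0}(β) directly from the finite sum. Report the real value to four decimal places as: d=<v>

d=-0.9516

d^1_{0,0}(β=2.8292) via Wigner's sum:
c=cos(2.8292/2)=0.155562, s=sin(2.8292/2)=0.987826; N=√[1·1·1·1]=1.000000
Admissible k: 0..1 (factorial args all ≥0)
  k=0: (−1)^0·1.0000/(1)·0.1556^2·0.9878^0 = +0.024200
  k=1: (−1)^1·1.0000/(1)·0.1556^0·0.9878^2 = -0.975800
d^1_{0,0}(2.8292) = +0.024200 -0.975800 = -0.951601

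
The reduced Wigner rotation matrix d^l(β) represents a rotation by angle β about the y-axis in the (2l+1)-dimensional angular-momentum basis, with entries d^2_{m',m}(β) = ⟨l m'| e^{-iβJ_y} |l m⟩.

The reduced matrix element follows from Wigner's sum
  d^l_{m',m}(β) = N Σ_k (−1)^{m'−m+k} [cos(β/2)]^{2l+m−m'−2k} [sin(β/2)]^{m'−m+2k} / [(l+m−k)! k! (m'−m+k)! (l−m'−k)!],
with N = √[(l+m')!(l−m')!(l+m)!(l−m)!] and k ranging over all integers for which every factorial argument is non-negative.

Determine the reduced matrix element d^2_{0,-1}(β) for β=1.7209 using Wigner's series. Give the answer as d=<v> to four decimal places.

d=0.1811

d^2_{0,-1}(β=1.7209) via Wigner's sum:
With c≡cos(β/2)=0.652096 and s≡sin(β/2)=0.758136, N=[2·2·1·6]^{1/2}=4.898979
The bounds max(0,m−m')=0 and min(l+m,l−m')=1 give 2 terms
  k=0: (−1)^1·4.8990/(2)·0.6521^3·0.7581^1 = -0.514942
  k=1: (−1)^2·4.8990/(2)·0.6521^1·0.7581^3 = +0.696032
d^2_{0,-1}(1.7209) = -0.514942 +0.696032 = +0.181090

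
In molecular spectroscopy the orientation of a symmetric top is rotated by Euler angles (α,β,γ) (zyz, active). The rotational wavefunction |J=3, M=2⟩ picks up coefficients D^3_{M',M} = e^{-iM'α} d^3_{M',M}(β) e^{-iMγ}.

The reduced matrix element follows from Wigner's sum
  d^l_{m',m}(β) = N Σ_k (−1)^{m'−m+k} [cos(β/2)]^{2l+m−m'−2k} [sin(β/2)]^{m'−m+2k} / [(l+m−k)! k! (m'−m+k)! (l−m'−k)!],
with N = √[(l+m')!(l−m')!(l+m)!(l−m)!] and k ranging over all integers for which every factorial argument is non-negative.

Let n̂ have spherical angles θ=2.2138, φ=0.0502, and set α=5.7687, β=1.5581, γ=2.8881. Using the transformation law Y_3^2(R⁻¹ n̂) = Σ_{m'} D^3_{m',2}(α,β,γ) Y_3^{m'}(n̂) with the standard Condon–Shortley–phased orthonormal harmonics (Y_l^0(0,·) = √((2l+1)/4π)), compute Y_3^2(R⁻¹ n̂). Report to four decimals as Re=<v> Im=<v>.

Need the full column D^3_{m',2} for m'=−3..3 at α=5.7687, β=1.5581, γ=2.8881.
cos(β/2)=0.711581, sin(β/2)=0.702604
d^3_{-3,2}: single k=5 term ⇒ +0.298437;  D = +0.151982-0.256838i
d^3_{-2,2}: k∈[4..5] ⇒ +0.616966 -0.120299 = +0.496666;  D = +0.430526-0.247639i
d^3_{-1,2}: k∈[3..4] ⇒ +0.790378 -0.385280 = +0.405098;  D = +0.405087-0.003038i
d^3_{0,2}: k∈[2..3] ⇒ +0.693234 -0.675852 = +0.017382;  D = +0.015195+0.008440i
d^3_{1,2}: k∈[1..2] ⇒ +0.405353 -0.790378 = -0.385025;  D = -0.201027-0.328379i
d^3_{2,2}: k∈[0..1] ⇒ +0.129822 -0.632833 = -0.503011;  D = -0.017522-0.502706i
d^3_{3,2}: single k=0 term ⇒ -0.313985;  D = +0.144893-0.278555i
Y_3^{m'}(θ=2.2138,φ=0.0502) and Σ D·Y over m':
  (+0.1520-0.2568i)·(+0.2114-0.0321i)  (+0.4305-0.2476i)·(-0.3905+0.0393i)  (+0.4051-0.0030i)·(+0.2060-0.0104i)  (+0.0152+0.0084i)·(+0.2690+0.0000i)  (-0.2010-0.3284i)·(-0.2060-0.0104i)  (-0.0175-0.5027i)·(-0.3905-0.0393i)  (+0.1449-0.2786i)·(-0.2114-0.0321i)
Y_3^2(R⁻¹ n̂) = -0.061453+0.372890i

Re=-0.0615 Im=0.3729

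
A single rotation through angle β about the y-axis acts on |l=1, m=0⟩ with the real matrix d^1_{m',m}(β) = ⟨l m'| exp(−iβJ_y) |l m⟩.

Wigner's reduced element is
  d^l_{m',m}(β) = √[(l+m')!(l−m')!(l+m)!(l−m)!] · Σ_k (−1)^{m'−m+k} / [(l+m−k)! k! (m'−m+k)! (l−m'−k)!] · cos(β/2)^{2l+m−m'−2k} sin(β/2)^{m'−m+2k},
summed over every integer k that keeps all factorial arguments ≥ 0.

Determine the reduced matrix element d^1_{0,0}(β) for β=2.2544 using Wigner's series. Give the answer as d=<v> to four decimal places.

d^1_{0,0}(β=2.2544) via Wigner's sum:
c=cos(2.2544/2)=0.429190, s=sin(2.2544/2)=0.903214; N=√[1·1·1·1]=1.000000
k∈{0,1} keeps every argument non-negative
  k=0: (−1)^0·1.0000/(1)·0.4292^2·0.9032^0 = +0.184204
  k=1: (−1)^1·1.0000/(1)·0.4292^0·0.9032^2 = -0.815796
d^1_{0,0}(2.2544) = +0.184204 -0.815796 = -0.631591

d=-0.6316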